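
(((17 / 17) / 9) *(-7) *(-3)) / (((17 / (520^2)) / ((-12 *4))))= -30284800 / 17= -1781458.82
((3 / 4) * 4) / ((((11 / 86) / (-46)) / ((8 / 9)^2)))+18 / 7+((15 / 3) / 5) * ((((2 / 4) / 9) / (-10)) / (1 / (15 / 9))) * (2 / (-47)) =-6151573 / 7238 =-849.90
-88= -88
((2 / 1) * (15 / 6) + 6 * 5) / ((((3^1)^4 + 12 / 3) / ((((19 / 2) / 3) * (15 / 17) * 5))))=3325 / 578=5.75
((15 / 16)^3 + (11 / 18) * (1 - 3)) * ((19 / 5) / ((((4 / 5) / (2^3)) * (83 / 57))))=-5299841 / 509952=-10.39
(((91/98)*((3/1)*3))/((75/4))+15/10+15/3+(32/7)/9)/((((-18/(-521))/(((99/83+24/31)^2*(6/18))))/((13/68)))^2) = 1246246746051252243964393/3283159522564651420800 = 379.59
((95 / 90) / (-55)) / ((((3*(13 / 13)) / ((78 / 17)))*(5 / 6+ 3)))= -494 / 64515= -0.01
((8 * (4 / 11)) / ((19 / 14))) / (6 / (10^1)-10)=-0.23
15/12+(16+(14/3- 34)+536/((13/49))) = 313283/156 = 2008.22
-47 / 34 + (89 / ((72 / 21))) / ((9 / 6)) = 9745 / 612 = 15.92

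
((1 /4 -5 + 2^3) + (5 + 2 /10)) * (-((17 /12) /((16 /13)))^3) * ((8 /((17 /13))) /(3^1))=-26.28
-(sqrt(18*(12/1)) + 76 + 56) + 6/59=-7782/59 - 6*sqrt(6)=-146.60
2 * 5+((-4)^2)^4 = 65546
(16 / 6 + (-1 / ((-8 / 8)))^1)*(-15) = -55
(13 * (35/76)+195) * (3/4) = 45825/304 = 150.74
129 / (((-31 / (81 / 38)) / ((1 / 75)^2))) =-0.00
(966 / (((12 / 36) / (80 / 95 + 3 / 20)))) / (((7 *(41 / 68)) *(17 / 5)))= 156078 / 779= 200.36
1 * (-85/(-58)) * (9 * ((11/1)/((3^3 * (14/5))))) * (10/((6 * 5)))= 4675/7308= 0.64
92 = 92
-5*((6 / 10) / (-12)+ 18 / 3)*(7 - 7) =0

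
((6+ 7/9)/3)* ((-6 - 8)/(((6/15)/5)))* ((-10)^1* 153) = 1814750/3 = 604916.67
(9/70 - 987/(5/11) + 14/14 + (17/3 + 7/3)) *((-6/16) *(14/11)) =454077/440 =1031.99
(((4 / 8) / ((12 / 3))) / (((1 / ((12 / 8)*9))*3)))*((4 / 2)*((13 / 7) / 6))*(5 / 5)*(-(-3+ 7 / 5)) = 39 / 70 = 0.56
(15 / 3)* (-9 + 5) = -20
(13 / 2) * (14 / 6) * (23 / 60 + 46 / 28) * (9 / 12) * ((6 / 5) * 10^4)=276575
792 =792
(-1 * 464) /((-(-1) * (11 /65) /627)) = -1719120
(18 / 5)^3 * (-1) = -5832 / 125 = -46.66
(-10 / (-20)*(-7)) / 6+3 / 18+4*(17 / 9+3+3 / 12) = 725 / 36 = 20.14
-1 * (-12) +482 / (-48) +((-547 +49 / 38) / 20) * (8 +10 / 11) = -6047563 / 25080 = -241.13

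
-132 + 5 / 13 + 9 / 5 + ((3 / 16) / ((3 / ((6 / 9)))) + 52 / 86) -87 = -14500621 / 67080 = -216.17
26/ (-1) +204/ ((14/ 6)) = 430/ 7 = 61.43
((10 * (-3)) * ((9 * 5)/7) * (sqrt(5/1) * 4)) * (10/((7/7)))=-54000 * sqrt(5)/7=-17249.67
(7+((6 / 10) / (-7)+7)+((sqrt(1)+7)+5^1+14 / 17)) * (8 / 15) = 132032 / 8925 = 14.79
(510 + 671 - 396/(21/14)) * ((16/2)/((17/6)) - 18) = -13916.82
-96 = -96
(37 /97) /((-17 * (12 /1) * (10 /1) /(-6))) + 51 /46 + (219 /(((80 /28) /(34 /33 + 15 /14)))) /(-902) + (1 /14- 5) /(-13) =1794867444653 /1369774566160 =1.31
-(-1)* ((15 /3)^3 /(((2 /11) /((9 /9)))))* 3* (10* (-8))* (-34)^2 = -190740000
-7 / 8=-0.88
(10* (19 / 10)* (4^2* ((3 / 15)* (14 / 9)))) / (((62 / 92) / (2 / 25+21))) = 3328192 / 1125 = 2958.39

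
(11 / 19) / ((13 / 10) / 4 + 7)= 0.08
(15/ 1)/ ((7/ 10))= 150/ 7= 21.43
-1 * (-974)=974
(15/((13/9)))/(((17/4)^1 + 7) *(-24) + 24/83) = -3735/97006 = -0.04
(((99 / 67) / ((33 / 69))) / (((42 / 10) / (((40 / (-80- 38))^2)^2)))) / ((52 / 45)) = 621000000 / 73879550017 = 0.01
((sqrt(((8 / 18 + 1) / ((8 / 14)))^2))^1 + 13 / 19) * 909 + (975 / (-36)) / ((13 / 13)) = 164879 / 57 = 2892.61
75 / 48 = 25 / 16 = 1.56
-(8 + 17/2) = -33/2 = -16.50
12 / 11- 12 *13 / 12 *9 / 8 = -1191 / 88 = -13.53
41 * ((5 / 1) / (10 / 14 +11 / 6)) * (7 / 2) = 30135 / 107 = 281.64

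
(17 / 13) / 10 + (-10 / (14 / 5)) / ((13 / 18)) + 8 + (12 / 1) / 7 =49 / 10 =4.90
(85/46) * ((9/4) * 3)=2295/184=12.47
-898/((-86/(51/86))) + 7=48785/3698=13.19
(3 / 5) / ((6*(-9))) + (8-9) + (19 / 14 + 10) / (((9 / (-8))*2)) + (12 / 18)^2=-393 / 70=-5.61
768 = 768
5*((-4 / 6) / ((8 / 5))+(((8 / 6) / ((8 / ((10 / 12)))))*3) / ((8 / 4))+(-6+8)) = 215 / 24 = 8.96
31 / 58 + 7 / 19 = 995 / 1102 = 0.90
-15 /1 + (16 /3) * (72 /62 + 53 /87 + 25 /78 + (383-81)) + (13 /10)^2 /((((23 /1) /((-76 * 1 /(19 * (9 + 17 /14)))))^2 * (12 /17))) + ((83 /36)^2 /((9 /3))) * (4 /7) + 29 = 208282348496132087 /127247248428300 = 1636.83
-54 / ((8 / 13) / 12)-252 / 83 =-87651 / 83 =-1056.04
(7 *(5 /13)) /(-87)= -0.03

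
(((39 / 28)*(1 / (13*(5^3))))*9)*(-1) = -27 / 3500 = -0.01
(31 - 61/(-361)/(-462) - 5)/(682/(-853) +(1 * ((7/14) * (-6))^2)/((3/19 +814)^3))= -13691535777972065144567/421036998909707424090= -32.52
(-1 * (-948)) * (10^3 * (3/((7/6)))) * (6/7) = 2089469.39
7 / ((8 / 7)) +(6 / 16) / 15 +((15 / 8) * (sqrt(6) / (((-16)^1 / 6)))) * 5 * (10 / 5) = 123 / 20-225 * sqrt(6) / 32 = -11.07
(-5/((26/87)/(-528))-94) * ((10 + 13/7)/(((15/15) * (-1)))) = -9430294/91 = -103629.60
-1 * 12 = -12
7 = 7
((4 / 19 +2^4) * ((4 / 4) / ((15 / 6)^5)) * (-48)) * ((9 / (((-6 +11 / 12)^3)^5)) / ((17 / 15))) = 196799679612303722938368 / 121627019628011281517500265639375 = 0.00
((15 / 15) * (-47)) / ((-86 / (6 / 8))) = 141 / 344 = 0.41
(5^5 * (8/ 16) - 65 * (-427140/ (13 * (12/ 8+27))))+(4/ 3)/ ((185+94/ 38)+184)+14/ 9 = 92330314735/ 1206918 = 76500.90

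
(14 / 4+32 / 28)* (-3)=-195 / 14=-13.93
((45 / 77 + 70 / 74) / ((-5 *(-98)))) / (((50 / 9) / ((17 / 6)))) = 5559 / 3490025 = 0.00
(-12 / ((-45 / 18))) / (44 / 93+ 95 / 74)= 165168 / 60455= 2.73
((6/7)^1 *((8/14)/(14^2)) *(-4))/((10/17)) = -204/12005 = -0.02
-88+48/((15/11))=-264/5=-52.80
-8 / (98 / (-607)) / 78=1214 / 1911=0.64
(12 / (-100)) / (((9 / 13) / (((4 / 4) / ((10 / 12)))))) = -26 / 125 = -0.21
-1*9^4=-6561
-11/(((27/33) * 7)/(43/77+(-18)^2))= -274901/441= -623.36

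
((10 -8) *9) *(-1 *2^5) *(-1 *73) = 42048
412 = 412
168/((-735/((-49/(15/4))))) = 2.99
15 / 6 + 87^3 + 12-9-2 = 1317013 / 2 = 658506.50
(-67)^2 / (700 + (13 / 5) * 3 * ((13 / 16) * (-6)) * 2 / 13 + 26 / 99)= 8888220 / 1374937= 6.46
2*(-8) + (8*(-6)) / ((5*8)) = -86 / 5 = -17.20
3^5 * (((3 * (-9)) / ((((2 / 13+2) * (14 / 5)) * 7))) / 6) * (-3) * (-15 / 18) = -710775 / 10976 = -64.76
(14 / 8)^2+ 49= 833 / 16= 52.06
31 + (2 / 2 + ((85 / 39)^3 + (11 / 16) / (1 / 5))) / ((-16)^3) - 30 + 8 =34973732207 / 3887529984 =9.00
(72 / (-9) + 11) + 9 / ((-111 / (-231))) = 21.73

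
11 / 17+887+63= 16161 / 17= 950.65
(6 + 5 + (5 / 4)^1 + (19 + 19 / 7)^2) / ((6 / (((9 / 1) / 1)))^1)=284451 / 392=725.64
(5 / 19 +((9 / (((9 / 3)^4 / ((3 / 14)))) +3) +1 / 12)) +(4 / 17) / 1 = 32609 / 9044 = 3.61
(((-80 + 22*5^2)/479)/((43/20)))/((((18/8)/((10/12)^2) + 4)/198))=46530000/3728057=12.48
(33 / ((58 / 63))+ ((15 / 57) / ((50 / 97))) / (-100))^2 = 389971141849969 / 303601000000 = 1284.49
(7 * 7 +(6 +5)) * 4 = 240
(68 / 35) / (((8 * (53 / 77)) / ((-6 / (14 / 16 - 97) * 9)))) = 0.20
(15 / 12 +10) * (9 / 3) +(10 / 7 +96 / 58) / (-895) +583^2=247035456831 / 726740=339922.75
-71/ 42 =-1.69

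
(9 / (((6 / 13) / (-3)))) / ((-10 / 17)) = 1989 / 20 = 99.45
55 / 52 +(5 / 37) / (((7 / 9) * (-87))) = 412325 / 390572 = 1.06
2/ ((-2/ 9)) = -9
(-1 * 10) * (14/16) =-35/4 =-8.75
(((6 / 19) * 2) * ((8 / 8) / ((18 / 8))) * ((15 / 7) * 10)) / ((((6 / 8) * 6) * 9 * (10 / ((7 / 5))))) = 32 / 1539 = 0.02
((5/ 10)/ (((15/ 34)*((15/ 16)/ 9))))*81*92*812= 1645878528/ 25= 65835141.12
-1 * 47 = -47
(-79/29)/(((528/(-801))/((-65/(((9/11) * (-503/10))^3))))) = 6912351875/1793652149538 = 0.00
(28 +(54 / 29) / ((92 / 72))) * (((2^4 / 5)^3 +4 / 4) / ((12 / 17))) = 117490128 / 83375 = 1409.18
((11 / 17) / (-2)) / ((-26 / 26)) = 11 / 34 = 0.32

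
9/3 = 3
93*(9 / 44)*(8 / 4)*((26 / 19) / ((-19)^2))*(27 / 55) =293787 / 4149695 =0.07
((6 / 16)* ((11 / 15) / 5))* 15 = 0.82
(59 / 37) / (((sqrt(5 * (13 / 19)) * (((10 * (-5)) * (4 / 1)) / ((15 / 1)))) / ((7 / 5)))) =-1239 * sqrt(1235) / 481000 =-0.09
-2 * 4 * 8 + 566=502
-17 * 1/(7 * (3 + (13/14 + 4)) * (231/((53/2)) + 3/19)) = -34238/992007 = -0.03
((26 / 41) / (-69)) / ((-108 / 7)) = 91 / 152766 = 0.00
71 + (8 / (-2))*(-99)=467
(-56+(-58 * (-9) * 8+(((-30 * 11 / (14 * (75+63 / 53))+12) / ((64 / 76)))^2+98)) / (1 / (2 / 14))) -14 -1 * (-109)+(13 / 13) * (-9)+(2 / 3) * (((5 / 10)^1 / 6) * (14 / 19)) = 18175689161288683 / 27203220108288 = 668.14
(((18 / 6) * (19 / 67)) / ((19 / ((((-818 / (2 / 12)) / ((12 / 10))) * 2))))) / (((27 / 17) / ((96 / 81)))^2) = -2420756480 / 11868849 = -203.96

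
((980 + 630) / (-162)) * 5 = -4025 / 81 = -49.69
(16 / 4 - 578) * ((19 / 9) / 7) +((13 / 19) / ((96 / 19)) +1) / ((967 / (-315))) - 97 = -75327869 / 278496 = -270.48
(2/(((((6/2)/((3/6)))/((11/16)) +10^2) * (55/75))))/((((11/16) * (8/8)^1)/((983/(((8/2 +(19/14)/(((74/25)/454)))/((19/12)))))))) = 96746860/361451233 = 0.27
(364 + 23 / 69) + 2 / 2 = 365.33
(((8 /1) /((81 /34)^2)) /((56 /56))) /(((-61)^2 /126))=129472 /2712609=0.05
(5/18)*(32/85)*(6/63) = 32/3213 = 0.01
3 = 3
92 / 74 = 46 / 37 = 1.24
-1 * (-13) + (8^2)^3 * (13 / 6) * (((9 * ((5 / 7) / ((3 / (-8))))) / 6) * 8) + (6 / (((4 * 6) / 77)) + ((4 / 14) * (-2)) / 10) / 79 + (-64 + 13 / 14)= -430756674109 / 33180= -12982419.35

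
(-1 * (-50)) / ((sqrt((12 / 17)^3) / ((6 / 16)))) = 425 * sqrt(51) / 96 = 31.62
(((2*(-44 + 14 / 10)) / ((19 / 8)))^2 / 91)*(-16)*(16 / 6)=-495550464 / 821275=-603.39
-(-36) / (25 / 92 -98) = -368 / 999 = -0.37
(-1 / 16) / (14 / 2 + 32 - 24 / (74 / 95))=-37 / 4848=-0.01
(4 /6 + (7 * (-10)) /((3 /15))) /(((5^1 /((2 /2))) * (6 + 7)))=-1048 /195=-5.37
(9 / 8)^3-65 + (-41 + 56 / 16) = -51751 / 512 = -101.08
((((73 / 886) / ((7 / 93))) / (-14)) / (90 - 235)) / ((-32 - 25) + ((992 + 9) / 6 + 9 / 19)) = 386973 / 79160002250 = 0.00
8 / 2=4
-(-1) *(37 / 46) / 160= 37 / 7360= 0.01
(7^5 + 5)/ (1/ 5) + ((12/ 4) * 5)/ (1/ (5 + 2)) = 84165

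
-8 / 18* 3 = -4 / 3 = -1.33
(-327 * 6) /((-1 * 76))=981 /38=25.82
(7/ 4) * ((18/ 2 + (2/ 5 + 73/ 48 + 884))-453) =742427/ 960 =773.36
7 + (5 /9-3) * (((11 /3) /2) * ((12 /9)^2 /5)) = 6569 /1215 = 5.41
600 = 600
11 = 11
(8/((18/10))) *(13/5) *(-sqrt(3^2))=-104/3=-34.67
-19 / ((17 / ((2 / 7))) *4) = -19 / 238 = -0.08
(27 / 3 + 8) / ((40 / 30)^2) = 153 / 16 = 9.56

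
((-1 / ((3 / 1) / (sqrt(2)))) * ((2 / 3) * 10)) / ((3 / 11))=-220 * sqrt(2) / 27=-11.52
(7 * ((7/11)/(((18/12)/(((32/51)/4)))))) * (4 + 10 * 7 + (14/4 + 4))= 63896/1683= 37.97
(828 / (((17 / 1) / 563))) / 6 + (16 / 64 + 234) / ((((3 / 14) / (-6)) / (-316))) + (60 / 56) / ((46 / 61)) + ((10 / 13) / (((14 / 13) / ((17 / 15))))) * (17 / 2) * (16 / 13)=886916539085 / 426972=2077224.12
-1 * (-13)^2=-169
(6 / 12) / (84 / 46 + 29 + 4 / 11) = 253 / 15782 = 0.02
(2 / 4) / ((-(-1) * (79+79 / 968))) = 484 / 76551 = 0.01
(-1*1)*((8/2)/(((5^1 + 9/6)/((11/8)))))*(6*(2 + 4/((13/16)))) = -5940/169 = -35.15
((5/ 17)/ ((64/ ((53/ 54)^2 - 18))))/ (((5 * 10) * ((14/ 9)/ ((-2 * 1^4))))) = 7097/ 3525120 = 0.00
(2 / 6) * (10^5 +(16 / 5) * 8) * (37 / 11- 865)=-4740213184 / 165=-28728564.75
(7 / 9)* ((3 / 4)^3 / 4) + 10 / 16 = 181 / 256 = 0.71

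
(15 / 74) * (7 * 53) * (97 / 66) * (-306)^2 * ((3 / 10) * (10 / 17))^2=322291.44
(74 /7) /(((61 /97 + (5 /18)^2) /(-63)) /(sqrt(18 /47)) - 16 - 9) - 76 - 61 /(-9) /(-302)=-9163621153111585053277 /119871609015265489134 + 1393317072216*sqrt(94) /44102873074049113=-76.44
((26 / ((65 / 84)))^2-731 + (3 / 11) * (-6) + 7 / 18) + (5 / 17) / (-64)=1068255113 / 2692800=396.71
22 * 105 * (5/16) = 721.88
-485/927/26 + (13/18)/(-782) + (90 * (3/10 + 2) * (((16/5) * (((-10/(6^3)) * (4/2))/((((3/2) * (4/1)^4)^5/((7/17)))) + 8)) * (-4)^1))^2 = 61255017053136129257982830124172617390533/136333021814603008752665965363200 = 449304330.22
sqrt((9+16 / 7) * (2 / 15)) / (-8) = -sqrt(16590) / 840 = -0.15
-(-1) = 1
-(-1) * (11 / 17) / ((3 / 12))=44 / 17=2.59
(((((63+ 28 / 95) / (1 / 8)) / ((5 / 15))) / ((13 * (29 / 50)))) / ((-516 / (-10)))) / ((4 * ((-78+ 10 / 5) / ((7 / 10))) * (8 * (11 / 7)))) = -1473185 / 2059964192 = -0.00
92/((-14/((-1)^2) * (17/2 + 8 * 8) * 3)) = -92/3045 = -0.03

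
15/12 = 5/4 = 1.25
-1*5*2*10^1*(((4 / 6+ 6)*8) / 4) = -4000 / 3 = -1333.33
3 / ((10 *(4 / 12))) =9 / 10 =0.90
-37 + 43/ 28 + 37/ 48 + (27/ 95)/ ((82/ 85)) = -9003691/ 261744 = -34.40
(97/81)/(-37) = -97/2997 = -0.03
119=119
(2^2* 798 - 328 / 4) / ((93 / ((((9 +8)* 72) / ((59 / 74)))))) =51337.96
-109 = -109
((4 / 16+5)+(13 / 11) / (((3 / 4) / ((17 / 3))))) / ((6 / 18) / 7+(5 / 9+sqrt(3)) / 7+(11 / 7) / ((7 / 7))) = 4205635 / 493064 - 353745*sqrt(3) / 493064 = 7.29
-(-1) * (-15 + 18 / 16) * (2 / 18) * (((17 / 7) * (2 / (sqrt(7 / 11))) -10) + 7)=37 / 8 -629 * sqrt(77) / 588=-4.76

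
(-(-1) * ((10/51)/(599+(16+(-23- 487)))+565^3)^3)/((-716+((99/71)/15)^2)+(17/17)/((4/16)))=-908366582964178650766480404679229536325/110230008632135721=-8240646936676003488490.66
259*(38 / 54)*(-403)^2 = 799214689 / 27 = 29600544.04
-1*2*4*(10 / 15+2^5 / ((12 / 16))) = -1040 / 3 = -346.67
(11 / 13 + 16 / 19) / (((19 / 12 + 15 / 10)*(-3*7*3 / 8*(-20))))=1112 / 319865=0.00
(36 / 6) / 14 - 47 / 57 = -158 / 399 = -0.40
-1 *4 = -4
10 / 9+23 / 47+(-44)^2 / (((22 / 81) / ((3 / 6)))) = 1508249 / 423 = 3565.60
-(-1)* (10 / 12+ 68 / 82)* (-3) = -409 / 82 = -4.99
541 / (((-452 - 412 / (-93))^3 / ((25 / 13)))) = -10878928425 / 937507586842112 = -0.00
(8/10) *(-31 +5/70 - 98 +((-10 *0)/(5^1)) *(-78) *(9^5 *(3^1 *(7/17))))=-103.14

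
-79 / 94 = -0.84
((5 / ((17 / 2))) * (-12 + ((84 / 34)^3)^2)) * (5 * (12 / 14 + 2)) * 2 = 10398761832000 / 2872370711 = 3620.27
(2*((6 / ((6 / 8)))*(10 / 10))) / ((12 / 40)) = 160 / 3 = 53.33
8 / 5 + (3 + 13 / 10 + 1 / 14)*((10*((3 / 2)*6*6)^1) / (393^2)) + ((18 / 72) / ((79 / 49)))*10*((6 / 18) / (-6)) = 1.53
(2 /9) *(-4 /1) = -0.89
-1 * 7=-7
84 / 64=21 / 16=1.31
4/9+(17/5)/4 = 233/180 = 1.29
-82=-82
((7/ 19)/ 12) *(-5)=-35/ 228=-0.15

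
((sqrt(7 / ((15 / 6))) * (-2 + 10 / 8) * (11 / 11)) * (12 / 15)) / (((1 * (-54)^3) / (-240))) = -2 * sqrt(70) / 10935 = -0.00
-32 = -32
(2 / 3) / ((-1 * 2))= -1 / 3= -0.33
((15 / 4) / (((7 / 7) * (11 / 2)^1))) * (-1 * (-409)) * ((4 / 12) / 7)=2045 / 154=13.28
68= 68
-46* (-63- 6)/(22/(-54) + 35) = 42849/467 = 91.75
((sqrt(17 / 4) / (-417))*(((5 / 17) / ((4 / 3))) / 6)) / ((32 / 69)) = -115*sqrt(17) / 1209856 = -0.00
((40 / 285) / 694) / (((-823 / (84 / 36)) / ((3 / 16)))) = -7 / 65112468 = -0.00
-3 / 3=-1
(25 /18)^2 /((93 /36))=625 /837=0.75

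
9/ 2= 4.50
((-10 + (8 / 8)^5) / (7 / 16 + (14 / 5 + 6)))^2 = 518400 / 546121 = 0.95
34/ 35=0.97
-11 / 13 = -0.85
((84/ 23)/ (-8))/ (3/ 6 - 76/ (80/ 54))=105/ 11684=0.01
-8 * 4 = -32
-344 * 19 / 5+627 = -680.20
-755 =-755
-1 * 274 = -274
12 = 12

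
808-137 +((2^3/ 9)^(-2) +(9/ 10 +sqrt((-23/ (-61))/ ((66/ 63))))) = sqrt(648186)/ 1342 +215413/ 320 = 673.77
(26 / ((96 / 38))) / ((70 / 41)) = 10127 / 1680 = 6.03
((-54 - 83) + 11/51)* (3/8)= -872/17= -51.29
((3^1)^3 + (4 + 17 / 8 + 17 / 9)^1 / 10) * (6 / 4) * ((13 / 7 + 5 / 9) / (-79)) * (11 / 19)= -220187 / 298620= -0.74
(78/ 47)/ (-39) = -0.04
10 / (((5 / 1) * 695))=0.00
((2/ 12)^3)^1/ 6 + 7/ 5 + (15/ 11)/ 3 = 132247/ 71280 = 1.86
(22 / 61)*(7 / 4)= 77 / 122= 0.63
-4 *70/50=-28/5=-5.60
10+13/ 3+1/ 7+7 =451/ 21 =21.48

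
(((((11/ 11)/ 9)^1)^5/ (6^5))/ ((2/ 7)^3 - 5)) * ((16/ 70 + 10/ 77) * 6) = -1127/ 1197464118840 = -0.00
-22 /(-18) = 11 /9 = 1.22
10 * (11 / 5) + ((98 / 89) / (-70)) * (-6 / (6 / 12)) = 9874 / 445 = 22.19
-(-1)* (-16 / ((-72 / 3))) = 2 / 3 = 0.67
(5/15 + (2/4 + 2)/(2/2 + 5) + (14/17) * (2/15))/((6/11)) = 9647/6120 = 1.58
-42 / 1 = -42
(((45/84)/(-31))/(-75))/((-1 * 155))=-1/672700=-0.00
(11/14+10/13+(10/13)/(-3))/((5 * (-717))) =-709/1957410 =-0.00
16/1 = 16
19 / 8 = 2.38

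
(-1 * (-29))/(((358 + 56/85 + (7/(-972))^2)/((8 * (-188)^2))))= 658499029125120/28802689189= 22862.41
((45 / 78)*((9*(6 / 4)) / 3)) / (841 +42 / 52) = 135 / 43774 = 0.00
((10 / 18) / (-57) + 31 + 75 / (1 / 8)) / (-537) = -323698 / 275481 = -1.18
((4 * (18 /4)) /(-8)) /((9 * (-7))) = 1 /28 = 0.04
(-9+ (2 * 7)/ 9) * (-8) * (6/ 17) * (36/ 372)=1072/ 527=2.03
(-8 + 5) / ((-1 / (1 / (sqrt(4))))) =3 / 2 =1.50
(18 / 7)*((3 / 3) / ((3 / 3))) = 18 / 7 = 2.57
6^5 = 7776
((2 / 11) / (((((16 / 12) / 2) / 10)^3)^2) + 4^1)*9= 18639240.55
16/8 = 2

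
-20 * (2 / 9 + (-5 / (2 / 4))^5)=17999960 / 9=1999995.56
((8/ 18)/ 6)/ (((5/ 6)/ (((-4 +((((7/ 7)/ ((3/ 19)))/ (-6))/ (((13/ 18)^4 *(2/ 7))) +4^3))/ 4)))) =441944/ 428415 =1.03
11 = 11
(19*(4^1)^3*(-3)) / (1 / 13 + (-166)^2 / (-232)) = 916864 / 29833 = 30.73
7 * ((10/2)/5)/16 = 7/16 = 0.44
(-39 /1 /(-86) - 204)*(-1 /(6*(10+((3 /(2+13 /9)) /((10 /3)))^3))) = 43457621250 /12832981963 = 3.39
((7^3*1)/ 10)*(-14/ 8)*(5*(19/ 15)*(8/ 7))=-6517/ 15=-434.47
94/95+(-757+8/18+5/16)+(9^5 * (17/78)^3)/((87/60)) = -290804569397/871593840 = -333.65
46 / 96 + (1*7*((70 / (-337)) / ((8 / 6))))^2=1.67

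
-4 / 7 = -0.57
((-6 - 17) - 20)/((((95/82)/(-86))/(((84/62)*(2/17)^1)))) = 25471824/50065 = 508.78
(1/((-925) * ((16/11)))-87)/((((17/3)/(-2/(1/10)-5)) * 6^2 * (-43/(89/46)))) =-114597379/238879104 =-0.48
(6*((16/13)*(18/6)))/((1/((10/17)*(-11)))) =-31680/221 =-143.35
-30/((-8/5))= 75/4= 18.75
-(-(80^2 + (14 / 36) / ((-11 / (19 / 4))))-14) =5079755 / 792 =6413.83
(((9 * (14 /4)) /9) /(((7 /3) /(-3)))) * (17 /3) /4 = -51 /8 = -6.38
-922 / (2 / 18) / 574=-4149 / 287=-14.46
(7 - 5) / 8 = 1 / 4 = 0.25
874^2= 763876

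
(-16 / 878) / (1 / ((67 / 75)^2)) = -35912 / 2469375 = -0.01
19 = 19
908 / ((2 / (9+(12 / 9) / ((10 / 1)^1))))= 62198 / 15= 4146.53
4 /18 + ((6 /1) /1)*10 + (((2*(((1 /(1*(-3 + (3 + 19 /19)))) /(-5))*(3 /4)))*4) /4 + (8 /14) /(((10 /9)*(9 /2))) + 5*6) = 56723 /630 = 90.04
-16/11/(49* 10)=-8/2695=-0.00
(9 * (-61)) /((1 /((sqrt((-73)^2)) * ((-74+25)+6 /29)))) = 56708955 /29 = 1955481.21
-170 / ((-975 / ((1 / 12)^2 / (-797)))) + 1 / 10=1118971 / 11189880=0.10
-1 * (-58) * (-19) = -1102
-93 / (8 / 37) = -3441 / 8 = -430.12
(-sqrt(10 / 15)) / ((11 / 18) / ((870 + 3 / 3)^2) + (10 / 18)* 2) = -4551846* sqrt(6) / 15172831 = -0.73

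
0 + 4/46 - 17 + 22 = 117/23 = 5.09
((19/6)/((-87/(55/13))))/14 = -0.01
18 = 18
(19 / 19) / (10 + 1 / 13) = 13 / 131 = 0.10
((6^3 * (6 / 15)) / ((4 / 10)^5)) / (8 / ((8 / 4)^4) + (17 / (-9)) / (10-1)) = 1366875 / 47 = 29082.45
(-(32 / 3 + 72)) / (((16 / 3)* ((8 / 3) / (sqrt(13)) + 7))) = -25389 / 11338 + 372* sqrt(13) / 5669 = -2.00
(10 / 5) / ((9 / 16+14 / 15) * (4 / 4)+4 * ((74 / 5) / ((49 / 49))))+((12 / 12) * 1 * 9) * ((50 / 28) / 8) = 475905 / 233072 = 2.04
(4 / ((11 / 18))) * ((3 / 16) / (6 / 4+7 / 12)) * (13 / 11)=2106 / 3025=0.70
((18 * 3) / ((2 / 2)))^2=2916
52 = 52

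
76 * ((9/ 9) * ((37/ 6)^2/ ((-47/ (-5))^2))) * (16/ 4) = 2601100/ 19881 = 130.83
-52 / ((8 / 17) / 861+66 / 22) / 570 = -126854 / 4172305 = -0.03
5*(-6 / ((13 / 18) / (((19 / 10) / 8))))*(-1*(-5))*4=-2565 / 13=-197.31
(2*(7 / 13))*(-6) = -84 / 13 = -6.46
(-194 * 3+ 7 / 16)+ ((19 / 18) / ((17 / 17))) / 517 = -43296013 / 74448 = -581.56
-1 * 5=-5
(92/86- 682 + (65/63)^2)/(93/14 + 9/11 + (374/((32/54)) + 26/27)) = -10210696760/9605192037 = -1.06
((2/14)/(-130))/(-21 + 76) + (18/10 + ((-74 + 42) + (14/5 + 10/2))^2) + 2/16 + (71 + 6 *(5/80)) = 16489973/25025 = 658.94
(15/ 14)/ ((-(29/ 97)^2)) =-141135/ 11774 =-11.99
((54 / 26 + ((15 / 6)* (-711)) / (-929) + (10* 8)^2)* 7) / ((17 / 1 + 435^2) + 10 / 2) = 0.24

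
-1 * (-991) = 991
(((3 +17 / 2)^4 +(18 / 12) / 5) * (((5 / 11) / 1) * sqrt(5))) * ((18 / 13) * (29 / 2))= 28092213 * sqrt(5) / 176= 356909.65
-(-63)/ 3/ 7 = 3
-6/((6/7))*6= -42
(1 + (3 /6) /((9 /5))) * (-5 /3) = -115 /54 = -2.13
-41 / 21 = -1.95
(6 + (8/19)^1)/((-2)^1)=-61/19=-3.21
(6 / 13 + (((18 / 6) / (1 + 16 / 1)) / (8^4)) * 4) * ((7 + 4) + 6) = 104487 / 13312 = 7.85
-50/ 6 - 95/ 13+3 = -493/ 39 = -12.64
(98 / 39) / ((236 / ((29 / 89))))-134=-54882031 / 409578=-134.00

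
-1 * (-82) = 82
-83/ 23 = -3.61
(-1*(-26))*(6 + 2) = 208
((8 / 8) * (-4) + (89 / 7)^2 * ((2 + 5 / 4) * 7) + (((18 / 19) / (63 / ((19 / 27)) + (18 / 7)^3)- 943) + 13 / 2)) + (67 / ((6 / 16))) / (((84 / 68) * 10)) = 29715573049 / 10799460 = 2751.58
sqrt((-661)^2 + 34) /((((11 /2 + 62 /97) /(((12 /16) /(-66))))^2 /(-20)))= -47045* sqrt(436955) /686544804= -0.05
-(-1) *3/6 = 1/2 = 0.50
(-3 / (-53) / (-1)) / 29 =-3 / 1537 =-0.00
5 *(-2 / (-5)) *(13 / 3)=26 / 3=8.67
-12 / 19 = -0.63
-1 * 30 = -30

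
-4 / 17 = -0.24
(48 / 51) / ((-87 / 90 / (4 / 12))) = -0.32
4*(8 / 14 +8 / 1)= 34.29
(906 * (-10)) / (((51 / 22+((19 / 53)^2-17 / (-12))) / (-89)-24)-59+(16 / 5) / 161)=240679862715600 / 2205528971113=109.13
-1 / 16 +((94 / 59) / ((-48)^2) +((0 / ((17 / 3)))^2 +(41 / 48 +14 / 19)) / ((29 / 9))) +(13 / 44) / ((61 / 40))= 15723175943 / 25129196928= 0.63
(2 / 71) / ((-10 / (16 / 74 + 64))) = -2376 / 13135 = -0.18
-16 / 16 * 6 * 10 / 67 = -60 / 67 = -0.90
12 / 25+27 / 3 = 237 / 25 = 9.48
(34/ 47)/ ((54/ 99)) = 187/ 141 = 1.33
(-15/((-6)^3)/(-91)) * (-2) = 5/3276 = 0.00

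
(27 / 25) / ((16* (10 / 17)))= 459 / 4000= 0.11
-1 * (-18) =18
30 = 30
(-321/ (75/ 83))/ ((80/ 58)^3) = -216598709/ 1600000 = -135.37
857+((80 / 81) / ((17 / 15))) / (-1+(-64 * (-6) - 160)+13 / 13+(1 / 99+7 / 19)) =2305860649 / 2690607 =857.00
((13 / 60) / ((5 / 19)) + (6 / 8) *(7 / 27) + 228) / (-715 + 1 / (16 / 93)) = -824464 / 2553075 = -0.32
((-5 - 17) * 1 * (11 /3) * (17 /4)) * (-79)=162503 /6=27083.83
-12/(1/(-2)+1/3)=72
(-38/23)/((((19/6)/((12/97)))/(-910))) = 131040/2231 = 58.74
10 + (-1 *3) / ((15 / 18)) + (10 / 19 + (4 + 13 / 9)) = 10577 / 855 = 12.37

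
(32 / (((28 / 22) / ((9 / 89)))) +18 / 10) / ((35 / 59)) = 7.32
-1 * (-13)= 13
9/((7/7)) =9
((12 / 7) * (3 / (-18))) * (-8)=16 / 7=2.29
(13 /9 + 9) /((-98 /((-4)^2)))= -752 /441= -1.71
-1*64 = -64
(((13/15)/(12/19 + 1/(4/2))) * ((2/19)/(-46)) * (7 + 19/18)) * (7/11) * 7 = -18473/293733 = -0.06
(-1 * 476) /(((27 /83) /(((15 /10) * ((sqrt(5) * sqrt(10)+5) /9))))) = -98770 * sqrt(2) /81-98770 /81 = -2943.85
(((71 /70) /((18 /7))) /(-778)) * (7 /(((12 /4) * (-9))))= 497 /3781080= 0.00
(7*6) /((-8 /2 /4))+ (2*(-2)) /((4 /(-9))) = -33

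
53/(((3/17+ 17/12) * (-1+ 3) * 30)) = 901/1625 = 0.55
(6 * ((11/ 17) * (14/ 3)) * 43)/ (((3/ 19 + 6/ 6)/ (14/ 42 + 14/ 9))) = 11438/ 9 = 1270.89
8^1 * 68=544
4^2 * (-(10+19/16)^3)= -5735339/256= -22403.67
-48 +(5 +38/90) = -1916/45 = -42.58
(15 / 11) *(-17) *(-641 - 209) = 216750 / 11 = 19704.55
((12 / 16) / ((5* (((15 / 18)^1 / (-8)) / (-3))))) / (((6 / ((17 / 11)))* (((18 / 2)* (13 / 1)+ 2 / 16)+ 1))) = 272 / 28875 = 0.01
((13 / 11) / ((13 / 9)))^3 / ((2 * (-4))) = -729 / 10648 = -0.07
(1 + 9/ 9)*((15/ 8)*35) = 525/ 4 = 131.25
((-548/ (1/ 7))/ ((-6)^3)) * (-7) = -6713/ 54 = -124.31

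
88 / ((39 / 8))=704 / 39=18.05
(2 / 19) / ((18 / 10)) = 0.06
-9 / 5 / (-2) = 9 / 10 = 0.90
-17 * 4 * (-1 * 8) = 544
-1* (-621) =621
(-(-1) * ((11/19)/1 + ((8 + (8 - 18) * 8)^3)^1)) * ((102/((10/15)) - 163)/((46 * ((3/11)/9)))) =1170130665/437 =2677644.54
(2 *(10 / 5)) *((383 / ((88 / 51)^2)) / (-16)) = -996183 / 30976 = -32.16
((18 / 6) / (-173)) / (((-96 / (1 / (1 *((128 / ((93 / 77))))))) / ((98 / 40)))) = 0.00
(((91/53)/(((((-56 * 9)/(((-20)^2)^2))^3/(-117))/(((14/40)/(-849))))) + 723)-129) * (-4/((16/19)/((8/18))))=1284112056907486/229619691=5592342.94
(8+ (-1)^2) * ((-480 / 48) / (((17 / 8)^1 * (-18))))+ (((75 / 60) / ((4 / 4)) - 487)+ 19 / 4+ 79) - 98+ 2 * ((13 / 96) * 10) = -201935 / 408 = -494.94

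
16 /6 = 8 /3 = 2.67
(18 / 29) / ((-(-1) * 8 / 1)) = 9 / 116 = 0.08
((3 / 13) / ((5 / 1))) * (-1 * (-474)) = 1422 / 65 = 21.88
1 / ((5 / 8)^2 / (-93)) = -5952 / 25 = -238.08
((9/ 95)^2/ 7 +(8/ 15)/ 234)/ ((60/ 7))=78971/ 190066500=0.00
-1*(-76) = 76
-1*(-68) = 68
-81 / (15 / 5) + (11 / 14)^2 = -5171 / 196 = -26.38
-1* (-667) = 667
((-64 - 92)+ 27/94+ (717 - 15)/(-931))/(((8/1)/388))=-1328224395/175028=-7588.64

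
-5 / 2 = -2.50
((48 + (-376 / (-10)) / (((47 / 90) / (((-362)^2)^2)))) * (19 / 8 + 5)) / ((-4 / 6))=-13677920094555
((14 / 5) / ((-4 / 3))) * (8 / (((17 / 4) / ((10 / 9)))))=-224 / 51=-4.39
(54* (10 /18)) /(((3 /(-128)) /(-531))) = 679680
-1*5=-5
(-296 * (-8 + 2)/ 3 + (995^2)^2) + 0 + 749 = 980149501966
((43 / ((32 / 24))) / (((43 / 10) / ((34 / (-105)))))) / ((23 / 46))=-34 / 7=-4.86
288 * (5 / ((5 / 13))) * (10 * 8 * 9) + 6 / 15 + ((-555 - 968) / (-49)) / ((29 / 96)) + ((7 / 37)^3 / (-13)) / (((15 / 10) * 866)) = 16383501867190876487 / 6077455084155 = 2695783.29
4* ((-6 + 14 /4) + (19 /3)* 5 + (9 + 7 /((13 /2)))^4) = 3543995402 /85683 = 41361.71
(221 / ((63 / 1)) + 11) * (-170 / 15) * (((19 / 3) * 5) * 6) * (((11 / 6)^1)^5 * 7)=-118864495805 / 26244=-4529206.52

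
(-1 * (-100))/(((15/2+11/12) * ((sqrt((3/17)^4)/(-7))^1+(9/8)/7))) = 6473600/85143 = 76.03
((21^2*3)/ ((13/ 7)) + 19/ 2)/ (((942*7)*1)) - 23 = -3924443/ 171444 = -22.89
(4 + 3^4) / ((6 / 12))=170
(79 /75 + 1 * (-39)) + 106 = 5104 /75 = 68.05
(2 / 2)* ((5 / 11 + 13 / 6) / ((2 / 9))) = 519 / 44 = 11.80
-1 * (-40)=40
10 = 10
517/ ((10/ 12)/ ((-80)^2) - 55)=-3970560/ 422399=-9.40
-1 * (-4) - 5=-1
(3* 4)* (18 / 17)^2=3888 / 289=13.45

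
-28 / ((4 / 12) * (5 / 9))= -756 / 5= -151.20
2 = 2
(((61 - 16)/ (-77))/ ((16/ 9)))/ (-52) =405/ 64064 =0.01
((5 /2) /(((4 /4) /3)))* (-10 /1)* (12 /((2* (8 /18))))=-1012.50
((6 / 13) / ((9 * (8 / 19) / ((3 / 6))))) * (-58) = -3.53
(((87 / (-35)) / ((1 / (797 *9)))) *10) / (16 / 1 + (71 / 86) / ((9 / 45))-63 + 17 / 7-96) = 107336772 / 82139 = 1306.77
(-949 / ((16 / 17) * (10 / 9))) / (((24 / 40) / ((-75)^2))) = -8507636.72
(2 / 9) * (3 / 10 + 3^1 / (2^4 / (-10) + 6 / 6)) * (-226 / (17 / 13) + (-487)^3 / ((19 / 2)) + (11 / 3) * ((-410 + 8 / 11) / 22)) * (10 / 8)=6090966464755 / 383724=15873300.77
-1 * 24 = -24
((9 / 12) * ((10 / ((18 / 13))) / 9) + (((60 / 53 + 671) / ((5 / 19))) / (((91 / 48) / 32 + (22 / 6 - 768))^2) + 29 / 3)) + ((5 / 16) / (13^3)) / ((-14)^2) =697893523172814750705143 / 67935449299102421400000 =10.27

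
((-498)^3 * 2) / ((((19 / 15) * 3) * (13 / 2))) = -2470119840 / 247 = -10000485.18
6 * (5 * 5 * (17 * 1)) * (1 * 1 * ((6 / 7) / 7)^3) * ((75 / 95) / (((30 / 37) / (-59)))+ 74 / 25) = -570221208 / 2235331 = -255.09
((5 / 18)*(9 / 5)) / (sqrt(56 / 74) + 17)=629 / 21330 - sqrt(259) / 10665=0.03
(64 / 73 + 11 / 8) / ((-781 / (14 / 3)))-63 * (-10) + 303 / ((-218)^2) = 1280217661223 / 2032114359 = 629.99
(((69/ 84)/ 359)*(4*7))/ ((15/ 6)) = 46/ 1795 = 0.03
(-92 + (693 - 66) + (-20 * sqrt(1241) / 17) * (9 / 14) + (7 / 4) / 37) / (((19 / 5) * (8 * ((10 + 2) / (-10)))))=-1979675 / 134976 + 375 * sqrt(1241) / 18088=-13.94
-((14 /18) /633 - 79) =79.00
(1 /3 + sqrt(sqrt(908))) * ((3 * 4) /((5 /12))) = 48 /5 + 144 * sqrt(2) * 227^(1 /4) /5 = 167.69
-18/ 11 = -1.64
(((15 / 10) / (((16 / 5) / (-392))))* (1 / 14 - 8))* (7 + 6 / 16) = 687645 / 64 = 10744.45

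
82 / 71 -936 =-66374 / 71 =-934.85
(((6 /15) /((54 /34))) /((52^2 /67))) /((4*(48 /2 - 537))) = -1139 /374531040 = -0.00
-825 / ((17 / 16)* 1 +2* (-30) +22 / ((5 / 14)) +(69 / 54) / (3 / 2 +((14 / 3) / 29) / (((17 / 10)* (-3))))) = -78186000 / 334793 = -233.54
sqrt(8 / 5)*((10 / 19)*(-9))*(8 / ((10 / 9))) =-1296*sqrt(10) / 95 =-43.14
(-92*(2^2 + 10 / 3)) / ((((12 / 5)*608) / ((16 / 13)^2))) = -0.70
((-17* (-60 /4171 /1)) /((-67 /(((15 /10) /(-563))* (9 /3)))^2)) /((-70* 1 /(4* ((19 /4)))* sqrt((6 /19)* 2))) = -26163* sqrt(57) /166174590142708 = -0.00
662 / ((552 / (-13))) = -4303 / 276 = -15.59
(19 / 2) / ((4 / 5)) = 95 / 8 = 11.88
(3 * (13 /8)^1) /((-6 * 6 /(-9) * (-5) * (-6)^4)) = -13 /69120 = -0.00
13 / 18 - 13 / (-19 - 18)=715 / 666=1.07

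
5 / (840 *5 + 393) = 5 / 4593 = 0.00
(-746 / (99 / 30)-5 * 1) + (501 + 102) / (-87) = -227758 / 957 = -237.99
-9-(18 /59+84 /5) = -7701 /295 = -26.11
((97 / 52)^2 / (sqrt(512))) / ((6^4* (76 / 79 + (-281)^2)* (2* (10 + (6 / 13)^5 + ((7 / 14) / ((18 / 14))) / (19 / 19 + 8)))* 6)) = 1633054267* sqrt(2) / 185607370796575211520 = 0.00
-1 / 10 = -0.10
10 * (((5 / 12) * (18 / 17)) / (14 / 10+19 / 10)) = 250 / 187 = 1.34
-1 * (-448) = 448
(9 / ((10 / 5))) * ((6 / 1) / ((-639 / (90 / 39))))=-0.10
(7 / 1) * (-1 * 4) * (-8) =224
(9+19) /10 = 14 /5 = 2.80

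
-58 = -58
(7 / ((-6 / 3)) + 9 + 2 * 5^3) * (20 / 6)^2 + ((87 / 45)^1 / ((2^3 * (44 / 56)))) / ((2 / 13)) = 11249917 / 3960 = 2840.89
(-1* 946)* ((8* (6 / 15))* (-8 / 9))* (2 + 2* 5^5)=252347392 / 15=16823159.47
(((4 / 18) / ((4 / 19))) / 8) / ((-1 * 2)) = -19 / 288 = -0.07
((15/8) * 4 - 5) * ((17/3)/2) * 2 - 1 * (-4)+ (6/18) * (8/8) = 37/2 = 18.50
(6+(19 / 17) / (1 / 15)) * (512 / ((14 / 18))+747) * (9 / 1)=34262271 / 119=287918.24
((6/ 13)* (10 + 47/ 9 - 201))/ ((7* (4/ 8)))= -6688/ 273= -24.50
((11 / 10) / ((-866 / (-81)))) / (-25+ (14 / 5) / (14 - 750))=-0.00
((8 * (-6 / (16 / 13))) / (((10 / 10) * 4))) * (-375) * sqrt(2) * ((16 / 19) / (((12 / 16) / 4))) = 312000 * sqrt(2) / 19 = 23222.88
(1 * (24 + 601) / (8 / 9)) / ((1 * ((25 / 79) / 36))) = 159975 / 2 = 79987.50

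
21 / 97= 0.22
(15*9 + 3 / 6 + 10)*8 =1164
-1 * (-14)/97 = 14/97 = 0.14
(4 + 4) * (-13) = -104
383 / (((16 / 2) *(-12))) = -383 / 96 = -3.99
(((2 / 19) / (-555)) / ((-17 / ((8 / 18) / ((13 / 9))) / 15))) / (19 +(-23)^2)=2 / 21284731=0.00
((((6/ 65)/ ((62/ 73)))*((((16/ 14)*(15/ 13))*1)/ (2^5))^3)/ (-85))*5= -147825/ 330413754944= -0.00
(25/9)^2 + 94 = 8239/81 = 101.72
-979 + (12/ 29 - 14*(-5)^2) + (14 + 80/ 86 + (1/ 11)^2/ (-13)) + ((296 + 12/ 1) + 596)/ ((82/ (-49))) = -149091893312/ 80422771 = -1853.85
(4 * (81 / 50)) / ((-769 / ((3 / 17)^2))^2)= 13122 / 1234776552025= 0.00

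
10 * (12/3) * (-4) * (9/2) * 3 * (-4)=8640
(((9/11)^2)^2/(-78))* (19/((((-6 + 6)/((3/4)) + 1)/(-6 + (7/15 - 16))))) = 4473873/1903330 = 2.35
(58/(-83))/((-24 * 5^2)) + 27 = 672329/24900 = 27.00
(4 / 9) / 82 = 0.01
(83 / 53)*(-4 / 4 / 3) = -83 / 159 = -0.52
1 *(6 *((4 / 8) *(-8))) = -24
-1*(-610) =610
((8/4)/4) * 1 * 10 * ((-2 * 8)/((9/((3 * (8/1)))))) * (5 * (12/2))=-6400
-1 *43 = -43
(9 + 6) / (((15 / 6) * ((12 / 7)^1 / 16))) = 56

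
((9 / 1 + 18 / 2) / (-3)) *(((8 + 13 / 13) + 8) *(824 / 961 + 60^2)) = -352963248 / 961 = -367287.46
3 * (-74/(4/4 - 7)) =37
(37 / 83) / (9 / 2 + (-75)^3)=-74 / 70030503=-0.00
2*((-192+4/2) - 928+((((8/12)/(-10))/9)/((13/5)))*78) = -2236.44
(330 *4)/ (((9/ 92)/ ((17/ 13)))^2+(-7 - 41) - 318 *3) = -1076282240/ 816991501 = -1.32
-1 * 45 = -45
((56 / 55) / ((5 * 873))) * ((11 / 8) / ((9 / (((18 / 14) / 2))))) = 1 / 43650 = 0.00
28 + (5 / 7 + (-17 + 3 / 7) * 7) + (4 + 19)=-64.29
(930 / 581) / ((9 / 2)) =0.36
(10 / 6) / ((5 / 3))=1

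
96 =96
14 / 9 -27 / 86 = 961 / 774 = 1.24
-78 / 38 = -39 / 19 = -2.05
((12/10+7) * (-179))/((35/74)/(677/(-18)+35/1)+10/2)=-12762521/41900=-304.59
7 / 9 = 0.78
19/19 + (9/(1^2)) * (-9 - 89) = -881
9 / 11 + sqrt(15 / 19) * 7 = 9 / 11 + 7 * sqrt(285) / 19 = 7.04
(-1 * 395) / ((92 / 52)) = -5135 / 23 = -223.26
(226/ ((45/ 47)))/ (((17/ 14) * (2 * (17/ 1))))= 5.72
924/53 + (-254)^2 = 3420272/53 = 64533.43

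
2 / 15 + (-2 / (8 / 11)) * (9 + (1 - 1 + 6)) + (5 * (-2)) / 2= -2767 / 60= -46.12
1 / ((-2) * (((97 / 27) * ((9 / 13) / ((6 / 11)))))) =-117 / 1067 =-0.11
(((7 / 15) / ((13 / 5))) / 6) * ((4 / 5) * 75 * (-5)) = -8.97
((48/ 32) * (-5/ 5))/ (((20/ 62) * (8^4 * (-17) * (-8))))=-93/ 11141120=-0.00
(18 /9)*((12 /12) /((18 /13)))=13 /9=1.44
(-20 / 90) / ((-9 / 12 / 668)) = 5344 / 27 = 197.93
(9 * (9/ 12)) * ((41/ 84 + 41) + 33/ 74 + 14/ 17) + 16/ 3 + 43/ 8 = 63259895/ 211344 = 299.32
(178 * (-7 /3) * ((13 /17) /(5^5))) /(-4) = 8099 /318750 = 0.03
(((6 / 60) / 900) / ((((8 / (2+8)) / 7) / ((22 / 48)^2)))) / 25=847 / 103680000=0.00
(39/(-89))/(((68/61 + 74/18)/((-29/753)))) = 206973/64090591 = 0.00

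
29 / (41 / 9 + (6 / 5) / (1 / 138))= 1305 / 7657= 0.17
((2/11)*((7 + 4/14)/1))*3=306/77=3.97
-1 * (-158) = 158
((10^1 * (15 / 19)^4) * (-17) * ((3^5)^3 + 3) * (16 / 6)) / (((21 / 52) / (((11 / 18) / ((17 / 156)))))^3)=-6765920888840.90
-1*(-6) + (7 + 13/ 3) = 52/ 3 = 17.33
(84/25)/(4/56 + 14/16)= 4704/1325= 3.55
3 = 3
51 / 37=1.38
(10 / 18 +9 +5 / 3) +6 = 17.22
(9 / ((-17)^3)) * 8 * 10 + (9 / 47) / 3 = -19101 / 230911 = -0.08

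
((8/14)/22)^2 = 4/5929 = 0.00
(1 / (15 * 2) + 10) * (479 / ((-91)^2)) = 20597 / 35490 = 0.58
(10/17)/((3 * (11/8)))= 80/561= 0.14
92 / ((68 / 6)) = 138 / 17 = 8.12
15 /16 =0.94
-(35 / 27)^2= -1225 / 729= -1.68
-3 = -3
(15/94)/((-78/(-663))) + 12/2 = 1383/188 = 7.36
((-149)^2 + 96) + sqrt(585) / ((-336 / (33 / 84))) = 22297-11*sqrt(65) / 3136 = 22296.97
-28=-28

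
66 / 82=33 / 41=0.80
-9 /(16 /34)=-19.12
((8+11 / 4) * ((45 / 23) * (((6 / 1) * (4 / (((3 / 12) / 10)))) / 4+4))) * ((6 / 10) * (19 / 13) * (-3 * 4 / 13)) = -16147188 / 3887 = -4154.15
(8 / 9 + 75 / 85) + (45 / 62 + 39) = 41.50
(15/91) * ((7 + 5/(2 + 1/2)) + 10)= 285/91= 3.13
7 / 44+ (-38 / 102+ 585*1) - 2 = 1307773 / 2244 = 582.79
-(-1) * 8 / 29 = 8 / 29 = 0.28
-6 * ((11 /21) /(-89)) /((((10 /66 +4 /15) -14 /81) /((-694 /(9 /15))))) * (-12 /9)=151153200 /680939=221.98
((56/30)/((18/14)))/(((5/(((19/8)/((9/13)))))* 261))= 12103/3171150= 0.00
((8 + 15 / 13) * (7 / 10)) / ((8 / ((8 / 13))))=833 / 1690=0.49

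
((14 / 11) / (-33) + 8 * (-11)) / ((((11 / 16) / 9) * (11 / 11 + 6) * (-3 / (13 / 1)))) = 6647264 / 9317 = 713.46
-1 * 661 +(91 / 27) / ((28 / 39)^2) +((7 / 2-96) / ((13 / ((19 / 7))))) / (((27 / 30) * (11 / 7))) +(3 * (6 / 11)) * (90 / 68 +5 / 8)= -1629372947 / 2450448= -664.93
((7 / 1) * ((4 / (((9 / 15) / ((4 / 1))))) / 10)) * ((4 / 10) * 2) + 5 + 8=419 / 15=27.93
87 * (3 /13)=261 /13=20.08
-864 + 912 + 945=993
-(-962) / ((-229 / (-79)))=75998 / 229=331.87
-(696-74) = -622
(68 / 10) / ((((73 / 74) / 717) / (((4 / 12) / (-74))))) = -8126 / 365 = -22.26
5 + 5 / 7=40 / 7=5.71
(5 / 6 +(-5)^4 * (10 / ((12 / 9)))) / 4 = 14065 / 12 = 1172.08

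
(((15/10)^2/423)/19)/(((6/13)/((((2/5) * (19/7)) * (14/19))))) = 13/26790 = 0.00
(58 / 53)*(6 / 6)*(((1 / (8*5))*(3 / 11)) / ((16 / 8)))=87 / 23320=0.00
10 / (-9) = -10 / 9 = -1.11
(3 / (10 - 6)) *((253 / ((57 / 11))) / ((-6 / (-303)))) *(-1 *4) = -281083 / 38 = -7396.92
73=73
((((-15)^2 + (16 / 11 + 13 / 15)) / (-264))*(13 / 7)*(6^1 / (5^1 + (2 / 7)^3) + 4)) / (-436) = 109101395 / 5726611044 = 0.02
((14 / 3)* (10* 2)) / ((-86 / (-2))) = 2.17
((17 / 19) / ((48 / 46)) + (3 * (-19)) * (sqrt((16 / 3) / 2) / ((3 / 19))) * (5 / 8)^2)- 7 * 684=-2182937 / 456- 9025 * sqrt(6) / 96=-5017.42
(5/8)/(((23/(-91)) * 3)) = -455/552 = -0.82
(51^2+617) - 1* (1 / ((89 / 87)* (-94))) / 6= 53843605 / 16732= 3218.00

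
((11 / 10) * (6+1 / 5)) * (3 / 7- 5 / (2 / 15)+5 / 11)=-174809 / 700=-249.73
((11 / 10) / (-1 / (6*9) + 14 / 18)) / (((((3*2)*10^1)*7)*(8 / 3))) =0.00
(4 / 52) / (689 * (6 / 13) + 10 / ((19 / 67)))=19 / 87256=0.00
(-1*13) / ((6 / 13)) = -169 / 6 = -28.17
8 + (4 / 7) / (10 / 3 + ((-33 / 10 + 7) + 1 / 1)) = 13616 / 1687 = 8.07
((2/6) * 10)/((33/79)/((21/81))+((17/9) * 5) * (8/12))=0.42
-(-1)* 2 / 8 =1 / 4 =0.25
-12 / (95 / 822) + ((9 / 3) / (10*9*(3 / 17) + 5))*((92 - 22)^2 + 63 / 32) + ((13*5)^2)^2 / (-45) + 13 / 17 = -13079935853153 / 33023520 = -396079.40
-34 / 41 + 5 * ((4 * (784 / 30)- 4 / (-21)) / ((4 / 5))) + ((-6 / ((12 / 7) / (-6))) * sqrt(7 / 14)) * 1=21 * sqrt(2) / 2 + 562831 / 861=668.54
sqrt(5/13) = sqrt(65)/13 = 0.62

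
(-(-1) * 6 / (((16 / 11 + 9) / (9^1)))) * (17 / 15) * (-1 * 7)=-23562 / 575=-40.98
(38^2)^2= 2085136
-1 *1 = -1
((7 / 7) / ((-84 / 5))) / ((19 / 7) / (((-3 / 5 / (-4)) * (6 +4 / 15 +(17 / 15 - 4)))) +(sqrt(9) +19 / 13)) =-0.01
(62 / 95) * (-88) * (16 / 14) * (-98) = 611072 / 95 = 6432.34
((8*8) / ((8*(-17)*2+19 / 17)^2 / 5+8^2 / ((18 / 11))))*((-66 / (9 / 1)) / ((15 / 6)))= -2441472 / 191362865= -0.01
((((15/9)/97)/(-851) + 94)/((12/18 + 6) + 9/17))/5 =395730233/151473745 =2.61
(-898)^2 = 806404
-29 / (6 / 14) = -203 / 3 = -67.67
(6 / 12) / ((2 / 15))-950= -3785 / 4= -946.25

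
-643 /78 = -8.24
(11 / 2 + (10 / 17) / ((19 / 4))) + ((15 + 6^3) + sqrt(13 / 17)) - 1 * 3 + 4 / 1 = sqrt(221) / 17 + 153505 / 646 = 238.50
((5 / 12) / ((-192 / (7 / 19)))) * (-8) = 0.01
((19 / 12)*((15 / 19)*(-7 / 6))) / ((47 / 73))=-2555 / 1128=-2.27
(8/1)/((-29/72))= -576/29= -19.86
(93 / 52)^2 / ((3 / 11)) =31713 / 2704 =11.73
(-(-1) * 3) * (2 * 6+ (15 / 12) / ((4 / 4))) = 159 / 4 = 39.75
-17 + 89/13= -132/13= -10.15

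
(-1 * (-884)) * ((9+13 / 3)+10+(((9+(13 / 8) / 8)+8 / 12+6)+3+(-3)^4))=1742585 / 16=108911.56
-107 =-107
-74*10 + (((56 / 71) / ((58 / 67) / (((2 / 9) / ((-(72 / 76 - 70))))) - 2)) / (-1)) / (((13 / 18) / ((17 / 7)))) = -116076026012 / 156857389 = -740.01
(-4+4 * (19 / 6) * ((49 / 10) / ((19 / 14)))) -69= -409 / 15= -27.27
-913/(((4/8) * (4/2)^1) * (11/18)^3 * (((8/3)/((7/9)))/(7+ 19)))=-3670758/121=-30336.84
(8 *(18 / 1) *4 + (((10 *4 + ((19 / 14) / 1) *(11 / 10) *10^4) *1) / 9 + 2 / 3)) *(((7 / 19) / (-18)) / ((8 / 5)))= -352775 / 12312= -28.65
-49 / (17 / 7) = -343 / 17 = -20.18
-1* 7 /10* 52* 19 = -3458 /5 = -691.60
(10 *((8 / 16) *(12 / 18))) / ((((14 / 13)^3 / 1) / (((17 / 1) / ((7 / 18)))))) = 560235 / 4802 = 116.67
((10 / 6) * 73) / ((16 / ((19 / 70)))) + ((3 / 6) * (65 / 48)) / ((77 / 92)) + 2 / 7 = 7783 / 2464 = 3.16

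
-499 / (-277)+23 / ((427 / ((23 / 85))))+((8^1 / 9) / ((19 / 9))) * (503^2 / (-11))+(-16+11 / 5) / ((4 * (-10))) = -813796089484717 / 84049057400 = -9682.39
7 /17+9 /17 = 16 /17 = 0.94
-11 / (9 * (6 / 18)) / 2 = -11 / 6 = -1.83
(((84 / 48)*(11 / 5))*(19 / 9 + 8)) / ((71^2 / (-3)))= -7007 / 302460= -0.02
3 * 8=24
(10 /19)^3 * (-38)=-2000 /361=-5.54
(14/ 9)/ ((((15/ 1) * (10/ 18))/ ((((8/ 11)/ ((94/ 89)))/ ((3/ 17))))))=84728/ 116325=0.73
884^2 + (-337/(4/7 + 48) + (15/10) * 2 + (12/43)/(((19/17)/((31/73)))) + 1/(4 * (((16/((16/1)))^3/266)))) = 15847588654511/20277940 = 781518.67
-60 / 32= -15 / 8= -1.88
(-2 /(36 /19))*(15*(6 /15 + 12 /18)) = -16.89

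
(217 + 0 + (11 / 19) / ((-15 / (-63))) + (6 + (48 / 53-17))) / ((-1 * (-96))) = 2.18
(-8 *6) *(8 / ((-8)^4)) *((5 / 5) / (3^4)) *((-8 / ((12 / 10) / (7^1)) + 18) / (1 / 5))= 215 / 1296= 0.17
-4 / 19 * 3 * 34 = -408 / 19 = -21.47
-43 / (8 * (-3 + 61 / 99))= 4257 / 1888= 2.25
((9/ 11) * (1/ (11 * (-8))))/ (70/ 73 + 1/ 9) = -5913/ 680504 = -0.01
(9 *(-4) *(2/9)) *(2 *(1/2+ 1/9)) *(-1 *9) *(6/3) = 176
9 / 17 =0.53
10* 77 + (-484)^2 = 235026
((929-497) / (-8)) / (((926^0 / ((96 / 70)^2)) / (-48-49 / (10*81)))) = 29897472 / 6125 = 4881.22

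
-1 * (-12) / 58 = 6 / 29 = 0.21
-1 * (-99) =99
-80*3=-240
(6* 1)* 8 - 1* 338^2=-114196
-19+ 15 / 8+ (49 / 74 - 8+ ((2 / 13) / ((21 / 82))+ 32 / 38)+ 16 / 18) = -101937137 / 4606056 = -22.13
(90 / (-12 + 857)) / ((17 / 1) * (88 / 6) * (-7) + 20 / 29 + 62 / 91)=-0.00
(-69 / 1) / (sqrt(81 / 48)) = -92 *sqrt(3) / 3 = -53.12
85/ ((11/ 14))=1190/ 11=108.18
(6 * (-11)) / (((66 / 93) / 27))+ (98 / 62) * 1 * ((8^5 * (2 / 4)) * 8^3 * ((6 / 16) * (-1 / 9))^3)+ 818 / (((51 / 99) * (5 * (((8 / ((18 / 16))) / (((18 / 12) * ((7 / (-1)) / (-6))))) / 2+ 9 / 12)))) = -167372320499 / 49872645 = -3355.99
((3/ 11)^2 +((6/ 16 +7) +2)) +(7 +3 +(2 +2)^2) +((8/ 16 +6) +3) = 44.95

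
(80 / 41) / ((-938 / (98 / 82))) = -280 / 112627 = -0.00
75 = 75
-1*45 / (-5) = 9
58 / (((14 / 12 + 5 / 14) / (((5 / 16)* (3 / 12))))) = 3045 / 1024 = 2.97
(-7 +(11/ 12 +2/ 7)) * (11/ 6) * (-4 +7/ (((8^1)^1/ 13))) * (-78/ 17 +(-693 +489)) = 62264411/ 3808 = 16350.95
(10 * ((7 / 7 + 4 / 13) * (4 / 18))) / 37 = 0.08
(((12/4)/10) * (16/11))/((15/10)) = 16/55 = 0.29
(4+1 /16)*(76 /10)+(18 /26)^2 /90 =208751 /6760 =30.88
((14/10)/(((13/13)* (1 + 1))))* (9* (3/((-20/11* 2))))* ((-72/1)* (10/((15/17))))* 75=318087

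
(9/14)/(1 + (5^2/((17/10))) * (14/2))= 51/8246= 0.01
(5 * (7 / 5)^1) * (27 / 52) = 189 / 52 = 3.63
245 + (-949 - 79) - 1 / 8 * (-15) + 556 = -1801 / 8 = -225.12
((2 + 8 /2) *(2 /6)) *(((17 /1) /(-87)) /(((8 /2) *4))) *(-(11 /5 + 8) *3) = 867 /1160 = 0.75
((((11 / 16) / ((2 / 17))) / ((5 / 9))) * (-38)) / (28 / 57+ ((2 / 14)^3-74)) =625182327 / 114969040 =5.44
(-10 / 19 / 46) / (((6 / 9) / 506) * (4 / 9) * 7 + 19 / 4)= -5940 / 2468119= -0.00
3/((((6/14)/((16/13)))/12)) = 1344/13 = 103.38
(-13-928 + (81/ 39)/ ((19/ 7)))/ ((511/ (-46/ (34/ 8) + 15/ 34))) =40990007/ 2145689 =19.10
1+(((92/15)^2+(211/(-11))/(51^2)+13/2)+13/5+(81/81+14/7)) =72543767/1430550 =50.71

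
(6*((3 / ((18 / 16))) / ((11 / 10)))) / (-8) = -20 / 11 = -1.82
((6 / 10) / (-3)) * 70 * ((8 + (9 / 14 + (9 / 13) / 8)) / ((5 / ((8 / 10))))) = -19.55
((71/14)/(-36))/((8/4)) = -71/1008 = -0.07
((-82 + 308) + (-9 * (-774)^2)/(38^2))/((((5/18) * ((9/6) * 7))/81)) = -35167932/361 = -97418.09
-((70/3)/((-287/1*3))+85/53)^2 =-2.49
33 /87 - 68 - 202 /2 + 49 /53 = -257749 /1537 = -167.70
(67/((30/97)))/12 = 6499/360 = 18.05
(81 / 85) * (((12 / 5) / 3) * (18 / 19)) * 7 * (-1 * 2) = -81648 / 8075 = -10.11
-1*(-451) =451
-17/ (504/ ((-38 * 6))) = 323/ 42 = 7.69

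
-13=-13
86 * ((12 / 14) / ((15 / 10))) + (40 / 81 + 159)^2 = 25487.42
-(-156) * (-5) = -780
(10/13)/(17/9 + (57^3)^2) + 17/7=34107816791324/14044395149239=2.43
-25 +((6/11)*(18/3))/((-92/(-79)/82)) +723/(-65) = 194.32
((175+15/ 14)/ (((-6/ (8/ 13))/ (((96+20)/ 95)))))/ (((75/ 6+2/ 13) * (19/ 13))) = -2973776/ 2494149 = -1.19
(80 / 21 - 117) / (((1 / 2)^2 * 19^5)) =-0.00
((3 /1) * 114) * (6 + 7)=4446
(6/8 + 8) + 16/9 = 379/36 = 10.53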